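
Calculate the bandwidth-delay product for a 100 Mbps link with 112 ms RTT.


BDP = bandwidth * RTT
= 100 Mbps * 112 ms
= 100 * 1e6 * 112 / 1000 bits
= 11200000 bits
= 1400000 bytes
= 1367.1875 KB
BDP = 11200000 bits (1400000 bytes)


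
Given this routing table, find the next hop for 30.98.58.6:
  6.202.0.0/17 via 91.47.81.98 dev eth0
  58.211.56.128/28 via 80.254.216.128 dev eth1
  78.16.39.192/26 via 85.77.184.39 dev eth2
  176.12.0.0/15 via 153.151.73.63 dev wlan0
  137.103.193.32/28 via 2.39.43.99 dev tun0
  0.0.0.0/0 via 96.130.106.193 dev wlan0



Longest prefix match for 30.98.58.6:
  /17 6.202.0.0: no
  /28 58.211.56.128: no
  /26 78.16.39.192: no
  /15 176.12.0.0: no
  /28 137.103.193.32: no
  /0 0.0.0.0: MATCH
Selected: next-hop 96.130.106.193 via wlan0 (matched /0)


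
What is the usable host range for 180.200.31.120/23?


Network: 180.200.30.0
Broadcast: 180.200.31.255
First usable = network + 1
Last usable = broadcast - 1
Range: 180.200.30.1 to 180.200.31.254


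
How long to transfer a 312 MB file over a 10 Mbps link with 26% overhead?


Effective throughput = 10 * (1 - 26/100) = 7.4 Mbps
File size in Mb = 312 * 8 = 2496 Mb
Time = 2496 / 7.4
Time = 337.2973 seconds


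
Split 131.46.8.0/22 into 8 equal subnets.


New prefix = 22 + 3 = 25
Each subnet has 128 addresses
  131.46.8.0/25
  131.46.8.128/25
  131.46.9.0/25
  131.46.9.128/25
  131.46.10.0/25
  131.46.10.128/25
  131.46.11.0/25
  131.46.11.128/25
Subnets: 131.46.8.0/25, 131.46.8.128/25, 131.46.9.0/25, 131.46.9.128/25, 131.46.10.0/25, 131.46.10.128/25, 131.46.11.0/25, 131.46.11.128/25


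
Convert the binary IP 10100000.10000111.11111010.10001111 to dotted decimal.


10100000 = 160
10000111 = 135
11111010 = 250
10001111 = 143
IP: 160.135.250.143


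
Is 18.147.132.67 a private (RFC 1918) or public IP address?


RFC 1918 private ranges:
  10.0.0.0/8 (10.0.0.0 - 10.255.255.255)
  172.16.0.0/12 (172.16.0.0 - 172.31.255.255)
  192.168.0.0/16 (192.168.0.0 - 192.168.255.255)
Public (not in any RFC 1918 range)


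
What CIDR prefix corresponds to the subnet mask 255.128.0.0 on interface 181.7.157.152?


Binary: 11111111.10000000.00000000.00000000
Count leading 1s
Prefix: /9


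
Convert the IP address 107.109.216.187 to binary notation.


107 = 01101011
109 = 01101101
216 = 11011000
187 = 10111011
Binary: 01101011.01101101.11011000.10111011


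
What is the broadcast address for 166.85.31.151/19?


Network: 166.85.0.0/19
Host bits = 13
Set all host bits to 1:
Broadcast: 166.85.31.255


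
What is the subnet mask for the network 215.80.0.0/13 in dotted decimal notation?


/13 means 13 network bits, 19 host bits
Binary: 11111111111110000000000000000000
Mask: 255.248.0.0


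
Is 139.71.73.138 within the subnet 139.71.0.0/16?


Subnet network: 139.71.0.0
Test IP AND mask: 139.71.0.0
Yes, 139.71.73.138 is in 139.71.0.0/16


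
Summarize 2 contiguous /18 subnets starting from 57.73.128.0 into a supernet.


Original prefix: /18
Number of subnets: 2 = 2^1
New prefix = 18 - 1 = 17
Supernet: 57.73.128.0/17


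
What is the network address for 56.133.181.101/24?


IP:   00111000.10000101.10110101.01100101
Mask: 11111111.11111111.11111111.00000000
AND operation:
Net:  00111000.10000101.10110101.00000000
Network: 56.133.181.0/24


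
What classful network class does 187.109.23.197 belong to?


First octet: 187
Binary: 10111011
10xxxxxx -> Class B (128-191)
Class B, default mask 255.255.0.0 (/16)


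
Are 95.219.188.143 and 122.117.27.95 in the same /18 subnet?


Mask: 255.255.192.0
95.219.188.143 AND mask = 95.219.128.0
122.117.27.95 AND mask = 122.117.0.0
No, different subnets (95.219.128.0 vs 122.117.0.0)


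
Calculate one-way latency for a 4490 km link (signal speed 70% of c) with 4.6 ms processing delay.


Speed = 0.7 * 3e5 km/s = 210000 km/s
Propagation delay = 4490 / 210000 = 0.0214 s = 21.381 ms
Processing delay = 4.6 ms
Total one-way latency = 25.981 ms


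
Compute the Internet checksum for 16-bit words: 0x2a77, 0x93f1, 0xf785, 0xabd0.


Sum all words (with carry folding):
+ 0x2a77 = 0x2a77
+ 0x93f1 = 0xbe68
+ 0xf785 = 0xb5ee
+ 0xabd0 = 0x61bf
One's complement: ~0x61bf
Checksum = 0x9e40


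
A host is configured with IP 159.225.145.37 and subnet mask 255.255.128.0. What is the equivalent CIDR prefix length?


Binary: 11111111.11111111.10000000.00000000
Count leading 1s
Prefix: /17


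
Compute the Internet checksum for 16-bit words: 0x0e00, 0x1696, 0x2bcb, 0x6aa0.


Sum all words (with carry folding):
+ 0x0e00 = 0x0e00
+ 0x1696 = 0x2496
+ 0x2bcb = 0x5061
+ 0x6aa0 = 0xbb01
One's complement: ~0xbb01
Checksum = 0x44fe


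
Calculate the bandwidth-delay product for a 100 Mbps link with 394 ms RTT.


BDP = bandwidth * RTT
= 100 Mbps * 394 ms
= 100 * 1e6 * 394 / 1000 bits
= 39400000 bits
= 4925000 bytes
= 4809.5703 KB
BDP = 39400000 bits (4925000 bytes)


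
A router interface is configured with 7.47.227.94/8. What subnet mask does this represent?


/8 means 8 network bits, 24 host bits
Binary: 11111111000000000000000000000000
Mask: 255.0.0.0


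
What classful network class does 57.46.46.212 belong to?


First octet: 57
Binary: 00111001
0xxxxxxx -> Class A (1-126)
Class A, default mask 255.0.0.0 (/8)


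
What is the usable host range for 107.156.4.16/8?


Network: 107.0.0.0
Broadcast: 107.255.255.255
First usable = network + 1
Last usable = broadcast - 1
Range: 107.0.0.1 to 107.255.255.254


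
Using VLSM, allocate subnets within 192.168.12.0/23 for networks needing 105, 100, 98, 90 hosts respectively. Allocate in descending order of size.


105 hosts -> /25 (126 usable): 192.168.12.0/25
100 hosts -> /25 (126 usable): 192.168.12.128/25
98 hosts -> /25 (126 usable): 192.168.13.0/25
90 hosts -> /25 (126 usable): 192.168.13.128/25
Allocation: 192.168.12.0/25 (105 hosts, 126 usable); 192.168.12.128/25 (100 hosts, 126 usable); 192.168.13.0/25 (98 hosts, 126 usable); 192.168.13.128/25 (90 hosts, 126 usable)


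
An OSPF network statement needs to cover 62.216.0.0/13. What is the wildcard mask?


Subnet mask: 255.248.0.0
Wildcard = 255.255.255.255 - subnet mask
255 - 255 = 0
255 - 248 = 7
255 - 0 = 255
255 - 0 = 255
Wildcard: 0.7.255.255


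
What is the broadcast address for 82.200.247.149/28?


Network: 82.200.247.144/28
Host bits = 4
Set all host bits to 1:
Broadcast: 82.200.247.159


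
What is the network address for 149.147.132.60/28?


IP:   10010101.10010011.10000100.00111100
Mask: 11111111.11111111.11111111.11110000
AND operation:
Net:  10010101.10010011.10000100.00110000
Network: 149.147.132.48/28


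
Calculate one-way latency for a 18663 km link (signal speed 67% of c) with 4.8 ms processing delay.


Speed = 0.67 * 3e5 km/s = 201000 km/s
Propagation delay = 18663 / 201000 = 0.0929 s = 92.8507 ms
Processing delay = 4.8 ms
Total one-way latency = 97.6507 ms


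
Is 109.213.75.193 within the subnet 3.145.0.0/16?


Subnet network: 3.145.0.0
Test IP AND mask: 109.213.0.0
No, 109.213.75.193 is not in 3.145.0.0/16


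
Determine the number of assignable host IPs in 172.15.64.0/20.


Host bits = 32 - 20 = 12
Total addresses = 2^12 = 4096
Usable = total - 2 (network and broadcast)
Usable hosts: 4094


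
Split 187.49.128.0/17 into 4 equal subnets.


New prefix = 17 + 2 = 19
Each subnet has 8192 addresses
  187.49.128.0/19
  187.49.160.0/19
  187.49.192.0/19
  187.49.224.0/19
Subnets: 187.49.128.0/19, 187.49.160.0/19, 187.49.192.0/19, 187.49.224.0/19


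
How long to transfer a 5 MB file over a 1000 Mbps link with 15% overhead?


Effective throughput = 1000 * (1 - 15/100) = 850 Mbps
File size in Mb = 5 * 8 = 40 Mb
Time = 40 / 850
Time = 0.0471 seconds


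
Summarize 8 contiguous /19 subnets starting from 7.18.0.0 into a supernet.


Original prefix: /19
Number of subnets: 8 = 2^3
New prefix = 19 - 3 = 16
Supernet: 7.18.0.0/16


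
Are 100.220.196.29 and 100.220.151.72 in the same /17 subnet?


Mask: 255.255.128.0
100.220.196.29 AND mask = 100.220.128.0
100.220.151.72 AND mask = 100.220.128.0
Yes, same subnet (100.220.128.0)


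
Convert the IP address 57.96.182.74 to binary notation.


57 = 00111001
96 = 01100000
182 = 10110110
74 = 01001010
Binary: 00111001.01100000.10110110.01001010


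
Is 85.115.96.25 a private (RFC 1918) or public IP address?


RFC 1918 private ranges:
  10.0.0.0/8 (10.0.0.0 - 10.255.255.255)
  172.16.0.0/12 (172.16.0.0 - 172.31.255.255)
  192.168.0.0/16 (192.168.0.0 - 192.168.255.255)
Public (not in any RFC 1918 range)


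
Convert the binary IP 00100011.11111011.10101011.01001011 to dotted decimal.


00100011 = 35
11111011 = 251
10101011 = 171
01001011 = 75
IP: 35.251.171.75


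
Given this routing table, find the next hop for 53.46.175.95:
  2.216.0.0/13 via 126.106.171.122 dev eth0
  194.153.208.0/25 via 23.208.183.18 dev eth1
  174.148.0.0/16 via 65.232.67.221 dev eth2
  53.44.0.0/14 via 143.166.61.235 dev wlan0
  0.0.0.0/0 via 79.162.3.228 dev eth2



Longest prefix match for 53.46.175.95:
  /13 2.216.0.0: no
  /25 194.153.208.0: no
  /16 174.148.0.0: no
  /14 53.44.0.0: MATCH
  /0 0.0.0.0: MATCH
Selected: next-hop 143.166.61.235 via wlan0 (matched /14)


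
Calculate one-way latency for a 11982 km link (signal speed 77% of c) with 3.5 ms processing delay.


Speed = 0.77 * 3e5 km/s = 231000 km/s
Propagation delay = 11982 / 231000 = 0.0519 s = 51.8701 ms
Processing delay = 3.5 ms
Total one-way latency = 55.3701 ms


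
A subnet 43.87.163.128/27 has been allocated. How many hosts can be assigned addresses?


Host bits = 32 - 27 = 5
Total addresses = 2^5 = 32
Usable = total - 2 (network and broadcast)
Usable hosts: 30


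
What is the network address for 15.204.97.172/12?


IP:   00001111.11001100.01100001.10101100
Mask: 11111111.11110000.00000000.00000000
AND operation:
Net:  00001111.11000000.00000000.00000000
Network: 15.192.0.0/12


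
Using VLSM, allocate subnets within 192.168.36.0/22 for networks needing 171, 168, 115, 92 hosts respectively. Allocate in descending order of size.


171 hosts -> /24 (254 usable): 192.168.36.0/24
168 hosts -> /24 (254 usable): 192.168.37.0/24
115 hosts -> /25 (126 usable): 192.168.38.0/25
92 hosts -> /25 (126 usable): 192.168.38.128/25
Allocation: 192.168.36.0/24 (171 hosts, 254 usable); 192.168.37.0/24 (168 hosts, 254 usable); 192.168.38.0/25 (115 hosts, 126 usable); 192.168.38.128/25 (92 hosts, 126 usable)


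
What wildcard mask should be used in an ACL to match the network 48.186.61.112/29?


Subnet mask: 255.255.255.248
Wildcard = 255.255.255.255 - subnet mask
255 - 255 = 0
255 - 255 = 0
255 - 255 = 0
255 - 248 = 7
Wildcard: 0.0.0.7


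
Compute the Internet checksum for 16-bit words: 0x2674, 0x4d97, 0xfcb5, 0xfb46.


Sum all words (with carry folding):
+ 0x2674 = 0x2674
+ 0x4d97 = 0x740b
+ 0xfcb5 = 0x70c1
+ 0xfb46 = 0x6c08
One's complement: ~0x6c08
Checksum = 0x93f7


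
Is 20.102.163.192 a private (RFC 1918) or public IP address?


RFC 1918 private ranges:
  10.0.0.0/8 (10.0.0.0 - 10.255.255.255)
  172.16.0.0/12 (172.16.0.0 - 172.31.255.255)
  192.168.0.0/16 (192.168.0.0 - 192.168.255.255)
Public (not in any RFC 1918 range)


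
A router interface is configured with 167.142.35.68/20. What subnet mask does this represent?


/20 means 20 network bits, 12 host bits
Binary: 11111111111111111111000000000000
Mask: 255.255.240.0


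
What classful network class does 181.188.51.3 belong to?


First octet: 181
Binary: 10110101
10xxxxxx -> Class B (128-191)
Class B, default mask 255.255.0.0 (/16)


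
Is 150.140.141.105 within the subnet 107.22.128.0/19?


Subnet network: 107.22.128.0
Test IP AND mask: 150.140.128.0
No, 150.140.141.105 is not in 107.22.128.0/19


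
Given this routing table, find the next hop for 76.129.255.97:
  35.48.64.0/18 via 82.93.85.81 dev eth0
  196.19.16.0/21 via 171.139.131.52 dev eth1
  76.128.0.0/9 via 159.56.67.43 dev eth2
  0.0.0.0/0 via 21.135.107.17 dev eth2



Longest prefix match for 76.129.255.97:
  /18 35.48.64.0: no
  /21 196.19.16.0: no
  /9 76.128.0.0: MATCH
  /0 0.0.0.0: MATCH
Selected: next-hop 159.56.67.43 via eth2 (matched /9)


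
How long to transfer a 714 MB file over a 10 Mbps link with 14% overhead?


Effective throughput = 10 * (1 - 14/100) = 8.6 Mbps
File size in Mb = 714 * 8 = 5712 Mb
Time = 5712 / 8.6
Time = 664.186 seconds


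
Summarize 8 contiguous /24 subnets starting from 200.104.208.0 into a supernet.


Original prefix: /24
Number of subnets: 8 = 2^3
New prefix = 24 - 3 = 21
Supernet: 200.104.208.0/21


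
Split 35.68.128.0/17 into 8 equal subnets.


New prefix = 17 + 3 = 20
Each subnet has 4096 addresses
  35.68.128.0/20
  35.68.144.0/20
  35.68.160.0/20
  35.68.176.0/20
  35.68.192.0/20
  35.68.208.0/20
  35.68.224.0/20
  35.68.240.0/20
Subnets: 35.68.128.0/20, 35.68.144.0/20, 35.68.160.0/20, 35.68.176.0/20, 35.68.192.0/20, 35.68.208.0/20, 35.68.224.0/20, 35.68.240.0/20


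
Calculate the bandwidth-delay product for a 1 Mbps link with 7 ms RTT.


BDP = bandwidth * RTT
= 1 Mbps * 7 ms
= 1 * 1e6 * 7 / 1000 bits
= 7000 bits
= 875 bytes
BDP = 7000 bits (875 bytes)


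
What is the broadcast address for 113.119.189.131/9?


Network: 113.0.0.0/9
Host bits = 23
Set all host bits to 1:
Broadcast: 113.127.255.255


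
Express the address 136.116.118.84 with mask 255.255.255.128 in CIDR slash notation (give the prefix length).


Binary: 11111111.11111111.11111111.10000000
Count leading 1s
Prefix: /25


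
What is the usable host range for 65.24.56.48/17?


Network: 65.24.0.0
Broadcast: 65.24.127.255
First usable = network + 1
Last usable = broadcast - 1
Range: 65.24.0.1 to 65.24.127.254


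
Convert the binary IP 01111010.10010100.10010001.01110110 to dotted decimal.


01111010 = 122
10010100 = 148
10010001 = 145
01110110 = 118
IP: 122.148.145.118


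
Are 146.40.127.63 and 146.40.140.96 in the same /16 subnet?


Mask: 255.255.0.0
146.40.127.63 AND mask = 146.40.0.0
146.40.140.96 AND mask = 146.40.0.0
Yes, same subnet (146.40.0.0)


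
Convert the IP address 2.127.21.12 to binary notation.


2 = 00000010
127 = 01111111
21 = 00010101
12 = 00001100
Binary: 00000010.01111111.00010101.00001100


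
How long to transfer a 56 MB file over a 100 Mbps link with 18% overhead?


Effective throughput = 100 * (1 - 18/100) = 82 Mbps
File size in Mb = 56 * 8 = 448 Mb
Time = 448 / 82
Time = 5.4634 seconds


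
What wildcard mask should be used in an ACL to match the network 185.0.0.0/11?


Subnet mask: 255.224.0.0
Wildcard = 255.255.255.255 - subnet mask
255 - 255 = 0
255 - 224 = 31
255 - 0 = 255
255 - 0 = 255
Wildcard: 0.31.255.255


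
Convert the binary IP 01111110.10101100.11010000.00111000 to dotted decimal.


01111110 = 126
10101100 = 172
11010000 = 208
00111000 = 56
IP: 126.172.208.56


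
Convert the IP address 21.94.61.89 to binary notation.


21 = 00010101
94 = 01011110
61 = 00111101
89 = 01011001
Binary: 00010101.01011110.00111101.01011001


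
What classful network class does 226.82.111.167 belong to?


First octet: 226
Binary: 11100010
1110xxxx -> Class D (224-239)
Class D (multicast), default mask N/A


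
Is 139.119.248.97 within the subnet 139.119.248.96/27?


Subnet network: 139.119.248.96
Test IP AND mask: 139.119.248.96
Yes, 139.119.248.97 is in 139.119.248.96/27


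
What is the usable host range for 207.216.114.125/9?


Network: 207.128.0.0
Broadcast: 207.255.255.255
First usable = network + 1
Last usable = broadcast - 1
Range: 207.128.0.1 to 207.255.255.254


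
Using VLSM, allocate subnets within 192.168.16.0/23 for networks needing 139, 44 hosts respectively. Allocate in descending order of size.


139 hosts -> /24 (254 usable): 192.168.16.0/24
44 hosts -> /26 (62 usable): 192.168.17.0/26
Allocation: 192.168.16.0/24 (139 hosts, 254 usable); 192.168.17.0/26 (44 hosts, 62 usable)


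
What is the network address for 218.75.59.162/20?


IP:   11011010.01001011.00111011.10100010
Mask: 11111111.11111111.11110000.00000000
AND operation:
Net:  11011010.01001011.00110000.00000000
Network: 218.75.48.0/20


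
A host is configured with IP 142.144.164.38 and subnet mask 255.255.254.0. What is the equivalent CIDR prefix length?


Binary: 11111111.11111111.11111110.00000000
Count leading 1s
Prefix: /23


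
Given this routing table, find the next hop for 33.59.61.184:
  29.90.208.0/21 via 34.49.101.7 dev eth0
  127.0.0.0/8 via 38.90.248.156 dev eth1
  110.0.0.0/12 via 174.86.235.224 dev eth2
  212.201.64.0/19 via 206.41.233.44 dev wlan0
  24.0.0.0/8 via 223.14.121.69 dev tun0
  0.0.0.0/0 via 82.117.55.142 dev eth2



Longest prefix match for 33.59.61.184:
  /21 29.90.208.0: no
  /8 127.0.0.0: no
  /12 110.0.0.0: no
  /19 212.201.64.0: no
  /8 24.0.0.0: no
  /0 0.0.0.0: MATCH
Selected: next-hop 82.117.55.142 via eth2 (matched /0)


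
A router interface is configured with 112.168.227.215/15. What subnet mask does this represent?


/15 means 15 network bits, 17 host bits
Binary: 11111111111111100000000000000000
Mask: 255.254.0.0


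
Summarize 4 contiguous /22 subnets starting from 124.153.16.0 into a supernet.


Original prefix: /22
Number of subnets: 4 = 2^2
New prefix = 22 - 2 = 20
Supernet: 124.153.16.0/20


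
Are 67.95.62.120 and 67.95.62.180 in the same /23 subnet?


Mask: 255.255.254.0
67.95.62.120 AND mask = 67.95.62.0
67.95.62.180 AND mask = 67.95.62.0
Yes, same subnet (67.95.62.0)


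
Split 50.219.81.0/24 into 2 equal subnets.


New prefix = 24 + 1 = 25
Each subnet has 128 addresses
  50.219.81.0/25
  50.219.81.128/25
Subnets: 50.219.81.0/25, 50.219.81.128/25


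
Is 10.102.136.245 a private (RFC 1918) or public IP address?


RFC 1918 private ranges:
  10.0.0.0/8 (10.0.0.0 - 10.255.255.255)
  172.16.0.0/12 (172.16.0.0 - 172.31.255.255)
  192.168.0.0/16 (192.168.0.0 - 192.168.255.255)
Private (in 10.0.0.0/8)


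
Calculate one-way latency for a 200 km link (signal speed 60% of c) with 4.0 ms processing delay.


Speed = 0.6 * 3e5 km/s = 180000 km/s
Propagation delay = 200 / 180000 = 0.0011 s = 1.1111 ms
Processing delay = 4.0 ms
Total one-way latency = 5.1111 ms


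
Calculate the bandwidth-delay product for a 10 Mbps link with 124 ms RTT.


BDP = bandwidth * RTT
= 10 Mbps * 124 ms
= 10 * 1e6 * 124 / 1000 bits
= 1240000 bits
= 155000 bytes
= 151.3672 KB
BDP = 1240000 bits (155000 bytes)


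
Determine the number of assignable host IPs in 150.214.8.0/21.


Host bits = 32 - 21 = 11
Total addresses = 2^11 = 2048
Usable = total - 2 (network and broadcast)
Usable hosts: 2046


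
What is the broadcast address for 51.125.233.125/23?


Network: 51.125.232.0/23
Host bits = 9
Set all host bits to 1:
Broadcast: 51.125.233.255


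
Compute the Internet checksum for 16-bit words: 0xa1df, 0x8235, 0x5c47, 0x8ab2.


Sum all words (with carry folding):
+ 0xa1df = 0xa1df
+ 0x8235 = 0x2415
+ 0x5c47 = 0x805c
+ 0x8ab2 = 0x0b0f
One's complement: ~0x0b0f
Checksum = 0xf4f0


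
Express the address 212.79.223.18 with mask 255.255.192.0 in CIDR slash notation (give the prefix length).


Binary: 11111111.11111111.11000000.00000000
Count leading 1s
Prefix: /18


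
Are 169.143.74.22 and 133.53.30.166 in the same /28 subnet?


Mask: 255.255.255.240
169.143.74.22 AND mask = 169.143.74.16
133.53.30.166 AND mask = 133.53.30.160
No, different subnets (169.143.74.16 vs 133.53.30.160)


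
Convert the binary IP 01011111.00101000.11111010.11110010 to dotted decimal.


01011111 = 95
00101000 = 40
11111010 = 250
11110010 = 242
IP: 95.40.250.242


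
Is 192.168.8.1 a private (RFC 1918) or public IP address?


RFC 1918 private ranges:
  10.0.0.0/8 (10.0.0.0 - 10.255.255.255)
  172.16.0.0/12 (172.16.0.0 - 172.31.255.255)
  192.168.0.0/16 (192.168.0.0 - 192.168.255.255)
Private (in 192.168.0.0/16)


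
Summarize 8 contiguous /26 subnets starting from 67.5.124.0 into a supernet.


Original prefix: /26
Number of subnets: 8 = 2^3
New prefix = 26 - 3 = 23
Supernet: 67.5.124.0/23


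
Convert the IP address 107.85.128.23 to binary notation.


107 = 01101011
85 = 01010101
128 = 10000000
23 = 00010111
Binary: 01101011.01010101.10000000.00010111


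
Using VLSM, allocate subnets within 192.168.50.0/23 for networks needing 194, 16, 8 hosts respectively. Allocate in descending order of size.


194 hosts -> /24 (254 usable): 192.168.50.0/24
16 hosts -> /27 (30 usable): 192.168.51.0/27
8 hosts -> /28 (14 usable): 192.168.51.32/28
Allocation: 192.168.50.0/24 (194 hosts, 254 usable); 192.168.51.0/27 (16 hosts, 30 usable); 192.168.51.32/28 (8 hosts, 14 usable)


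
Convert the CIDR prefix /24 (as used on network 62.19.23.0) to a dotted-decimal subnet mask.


/24 means 24 network bits, 8 host bits
Binary: 11111111111111111111111100000000
Mask: 255.255.255.0


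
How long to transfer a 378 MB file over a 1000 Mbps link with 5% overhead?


Effective throughput = 1000 * (1 - 5/100) = 950 Mbps
File size in Mb = 378 * 8 = 3024 Mb
Time = 3024 / 950
Time = 3.1832 seconds


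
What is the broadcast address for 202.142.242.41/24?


Network: 202.142.242.0/24
Host bits = 8
Set all host bits to 1:
Broadcast: 202.142.242.255


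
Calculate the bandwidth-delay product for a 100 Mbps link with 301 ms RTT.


BDP = bandwidth * RTT
= 100 Mbps * 301 ms
= 100 * 1e6 * 301 / 1000 bits
= 30100000 bits
= 3762500 bytes
= 3674.3164 KB
BDP = 30100000 bits (3762500 bytes)


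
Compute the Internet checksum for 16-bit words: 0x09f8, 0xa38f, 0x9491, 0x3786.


Sum all words (with carry folding):
+ 0x09f8 = 0x09f8
+ 0xa38f = 0xad87
+ 0x9491 = 0x4219
+ 0x3786 = 0x799f
One's complement: ~0x799f
Checksum = 0x8660


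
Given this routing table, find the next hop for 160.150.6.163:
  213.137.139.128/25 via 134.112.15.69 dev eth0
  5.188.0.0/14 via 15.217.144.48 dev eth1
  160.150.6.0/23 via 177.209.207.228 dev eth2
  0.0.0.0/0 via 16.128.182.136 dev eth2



Longest prefix match for 160.150.6.163:
  /25 213.137.139.128: no
  /14 5.188.0.0: no
  /23 160.150.6.0: MATCH
  /0 0.0.0.0: MATCH
Selected: next-hop 177.209.207.228 via eth2 (matched /23)


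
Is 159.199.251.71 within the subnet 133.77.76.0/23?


Subnet network: 133.77.76.0
Test IP AND mask: 159.199.250.0
No, 159.199.251.71 is not in 133.77.76.0/23


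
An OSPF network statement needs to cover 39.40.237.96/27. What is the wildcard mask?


Subnet mask: 255.255.255.224
Wildcard = 255.255.255.255 - subnet mask
255 - 255 = 0
255 - 255 = 0
255 - 255 = 0
255 - 224 = 31
Wildcard: 0.0.0.31


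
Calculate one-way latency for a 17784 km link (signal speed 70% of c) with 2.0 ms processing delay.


Speed = 0.7 * 3e5 km/s = 210000 km/s
Propagation delay = 17784 / 210000 = 0.0847 s = 84.6857 ms
Processing delay = 2.0 ms
Total one-way latency = 86.6857 ms


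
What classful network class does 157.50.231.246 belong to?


First octet: 157
Binary: 10011101
10xxxxxx -> Class B (128-191)
Class B, default mask 255.255.0.0 (/16)


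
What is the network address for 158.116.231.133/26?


IP:   10011110.01110100.11100111.10000101
Mask: 11111111.11111111.11111111.11000000
AND operation:
Net:  10011110.01110100.11100111.10000000
Network: 158.116.231.128/26


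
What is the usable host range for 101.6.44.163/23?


Network: 101.6.44.0
Broadcast: 101.6.45.255
First usable = network + 1
Last usable = broadcast - 1
Range: 101.6.44.1 to 101.6.45.254


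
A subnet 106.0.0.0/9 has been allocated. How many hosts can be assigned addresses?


Host bits = 32 - 9 = 23
Total addresses = 2^23 = 8388608
Usable = total - 2 (network and broadcast)
Usable hosts: 8388606


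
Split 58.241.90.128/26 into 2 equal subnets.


New prefix = 26 + 1 = 27
Each subnet has 32 addresses
  58.241.90.128/27
  58.241.90.160/27
Subnets: 58.241.90.128/27, 58.241.90.160/27


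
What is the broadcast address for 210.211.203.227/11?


Network: 210.192.0.0/11
Host bits = 21
Set all host bits to 1:
Broadcast: 210.223.255.255


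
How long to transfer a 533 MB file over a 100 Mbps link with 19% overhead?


Effective throughput = 100 * (1 - 19/100) = 81 Mbps
File size in Mb = 533 * 8 = 4264 Mb
Time = 4264 / 81
Time = 52.642 seconds


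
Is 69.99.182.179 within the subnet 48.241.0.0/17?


Subnet network: 48.241.0.0
Test IP AND mask: 69.99.128.0
No, 69.99.182.179 is not in 48.241.0.0/17


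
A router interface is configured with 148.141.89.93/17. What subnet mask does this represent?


/17 means 17 network bits, 15 host bits
Binary: 11111111111111111000000000000000
Mask: 255.255.128.0


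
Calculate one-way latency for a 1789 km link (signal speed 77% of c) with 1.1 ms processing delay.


Speed = 0.77 * 3e5 km/s = 231000 km/s
Propagation delay = 1789 / 231000 = 0.0077 s = 7.7446 ms
Processing delay = 1.1 ms
Total one-way latency = 8.8446 ms


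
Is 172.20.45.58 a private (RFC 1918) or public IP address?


RFC 1918 private ranges:
  10.0.0.0/8 (10.0.0.0 - 10.255.255.255)
  172.16.0.0/12 (172.16.0.0 - 172.31.255.255)
  192.168.0.0/16 (192.168.0.0 - 192.168.255.255)
Private (in 172.16.0.0/12)


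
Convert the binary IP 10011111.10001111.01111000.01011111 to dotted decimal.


10011111 = 159
10001111 = 143
01111000 = 120
01011111 = 95
IP: 159.143.120.95


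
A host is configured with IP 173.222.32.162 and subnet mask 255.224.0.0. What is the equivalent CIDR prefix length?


Binary: 11111111.11100000.00000000.00000000
Count leading 1s
Prefix: /11


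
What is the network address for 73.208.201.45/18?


IP:   01001001.11010000.11001001.00101101
Mask: 11111111.11111111.11000000.00000000
AND operation:
Net:  01001001.11010000.11000000.00000000
Network: 73.208.192.0/18


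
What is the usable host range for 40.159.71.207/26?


Network: 40.159.71.192
Broadcast: 40.159.71.255
First usable = network + 1
Last usable = broadcast - 1
Range: 40.159.71.193 to 40.159.71.254


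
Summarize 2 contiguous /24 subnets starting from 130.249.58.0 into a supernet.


Original prefix: /24
Number of subnets: 2 = 2^1
New prefix = 24 - 1 = 23
Supernet: 130.249.58.0/23


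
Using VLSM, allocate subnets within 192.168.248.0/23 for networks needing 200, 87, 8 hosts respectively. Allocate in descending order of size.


200 hosts -> /24 (254 usable): 192.168.248.0/24
87 hosts -> /25 (126 usable): 192.168.249.0/25
8 hosts -> /28 (14 usable): 192.168.249.128/28
Allocation: 192.168.248.0/24 (200 hosts, 254 usable); 192.168.249.0/25 (87 hosts, 126 usable); 192.168.249.128/28 (8 hosts, 14 usable)


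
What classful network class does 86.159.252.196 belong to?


First octet: 86
Binary: 01010110
0xxxxxxx -> Class A (1-126)
Class A, default mask 255.0.0.0 (/8)


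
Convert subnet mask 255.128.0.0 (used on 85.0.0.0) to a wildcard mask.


Subnet mask: 255.128.0.0
Wildcard = 255.255.255.255 - subnet mask
255 - 255 = 0
255 - 128 = 127
255 - 0 = 255
255 - 0 = 255
Wildcard: 0.127.255.255


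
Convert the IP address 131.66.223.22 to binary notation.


131 = 10000011
66 = 01000010
223 = 11011111
22 = 00010110
Binary: 10000011.01000010.11011111.00010110


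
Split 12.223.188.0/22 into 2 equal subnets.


New prefix = 22 + 1 = 23
Each subnet has 512 addresses
  12.223.188.0/23
  12.223.190.0/23
Subnets: 12.223.188.0/23, 12.223.190.0/23


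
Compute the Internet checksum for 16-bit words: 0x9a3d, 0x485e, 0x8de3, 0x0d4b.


Sum all words (with carry folding):
+ 0x9a3d = 0x9a3d
+ 0x485e = 0xe29b
+ 0x8de3 = 0x707f
+ 0x0d4b = 0x7dca
One's complement: ~0x7dca
Checksum = 0x8235


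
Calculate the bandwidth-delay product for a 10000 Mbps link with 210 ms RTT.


BDP = bandwidth * RTT
= 10000 Mbps * 210 ms
= 10000 * 1e6 * 210 / 1000 bits
= 2100000000 bits
= 262500000 bytes
= 256347.6562 KB
BDP = 2100000000 bits (262500000 bytes)


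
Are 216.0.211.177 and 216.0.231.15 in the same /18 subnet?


Mask: 255.255.192.0
216.0.211.177 AND mask = 216.0.192.0
216.0.231.15 AND mask = 216.0.192.0
Yes, same subnet (216.0.192.0)


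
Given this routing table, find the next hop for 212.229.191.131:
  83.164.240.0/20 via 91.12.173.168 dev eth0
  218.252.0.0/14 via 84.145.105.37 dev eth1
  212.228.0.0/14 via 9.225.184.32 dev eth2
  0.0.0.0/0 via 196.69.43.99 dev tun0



Longest prefix match for 212.229.191.131:
  /20 83.164.240.0: no
  /14 218.252.0.0: no
  /14 212.228.0.0: MATCH
  /0 0.0.0.0: MATCH
Selected: next-hop 9.225.184.32 via eth2 (matched /14)


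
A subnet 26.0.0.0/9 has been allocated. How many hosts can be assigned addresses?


Host bits = 32 - 9 = 23
Total addresses = 2^23 = 8388608
Usable = total - 2 (network and broadcast)
Usable hosts: 8388606


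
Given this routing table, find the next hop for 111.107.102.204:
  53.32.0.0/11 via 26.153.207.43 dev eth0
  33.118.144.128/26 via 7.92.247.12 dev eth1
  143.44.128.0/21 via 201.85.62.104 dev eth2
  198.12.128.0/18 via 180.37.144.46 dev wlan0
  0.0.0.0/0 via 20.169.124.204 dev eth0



Longest prefix match for 111.107.102.204:
  /11 53.32.0.0: no
  /26 33.118.144.128: no
  /21 143.44.128.0: no
  /18 198.12.128.0: no
  /0 0.0.0.0: MATCH
Selected: next-hop 20.169.124.204 via eth0 (matched /0)


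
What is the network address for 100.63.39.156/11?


IP:   01100100.00111111.00100111.10011100
Mask: 11111111.11100000.00000000.00000000
AND operation:
Net:  01100100.00100000.00000000.00000000
Network: 100.32.0.0/11


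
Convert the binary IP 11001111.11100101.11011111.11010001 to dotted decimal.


11001111 = 207
11100101 = 229
11011111 = 223
11010001 = 209
IP: 207.229.223.209


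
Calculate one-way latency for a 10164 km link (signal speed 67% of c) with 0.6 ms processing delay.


Speed = 0.67 * 3e5 km/s = 201000 km/s
Propagation delay = 10164 / 201000 = 0.0506 s = 50.5672 ms
Processing delay = 0.6 ms
Total one-way latency = 51.1672 ms


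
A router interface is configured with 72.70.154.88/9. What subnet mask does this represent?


/9 means 9 network bits, 23 host bits
Binary: 11111111100000000000000000000000
Mask: 255.128.0.0


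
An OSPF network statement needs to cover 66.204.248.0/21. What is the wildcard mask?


Subnet mask: 255.255.248.0
Wildcard = 255.255.255.255 - subnet mask
255 - 255 = 0
255 - 255 = 0
255 - 248 = 7
255 - 0 = 255
Wildcard: 0.0.7.255


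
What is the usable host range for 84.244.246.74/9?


Network: 84.128.0.0
Broadcast: 84.255.255.255
First usable = network + 1
Last usable = broadcast - 1
Range: 84.128.0.1 to 84.255.255.254


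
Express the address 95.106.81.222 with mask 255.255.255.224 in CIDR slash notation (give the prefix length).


Binary: 11111111.11111111.11111111.11100000
Count leading 1s
Prefix: /27


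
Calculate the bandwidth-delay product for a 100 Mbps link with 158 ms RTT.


BDP = bandwidth * RTT
= 100 Mbps * 158 ms
= 100 * 1e6 * 158 / 1000 bits
= 15800000 bits
= 1975000 bytes
= 1928.7109 KB
BDP = 15800000 bits (1975000 bytes)


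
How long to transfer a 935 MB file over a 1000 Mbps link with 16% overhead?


Effective throughput = 1000 * (1 - 16/100) = 840 Mbps
File size in Mb = 935 * 8 = 7480 Mb
Time = 7480 / 840
Time = 8.9048 seconds


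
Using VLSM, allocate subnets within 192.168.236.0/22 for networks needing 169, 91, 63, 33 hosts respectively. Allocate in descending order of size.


169 hosts -> /24 (254 usable): 192.168.236.0/24
91 hosts -> /25 (126 usable): 192.168.237.0/25
63 hosts -> /25 (126 usable): 192.168.237.128/25
33 hosts -> /26 (62 usable): 192.168.238.0/26
Allocation: 192.168.236.0/24 (169 hosts, 254 usable); 192.168.237.0/25 (91 hosts, 126 usable); 192.168.237.128/25 (63 hosts, 126 usable); 192.168.238.0/26 (33 hosts, 62 usable)


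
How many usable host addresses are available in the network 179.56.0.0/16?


Host bits = 32 - 16 = 16
Total addresses = 2^16 = 65536
Usable = total - 2 (network and broadcast)
Usable hosts: 65534


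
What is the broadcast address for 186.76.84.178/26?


Network: 186.76.84.128/26
Host bits = 6
Set all host bits to 1:
Broadcast: 186.76.84.191


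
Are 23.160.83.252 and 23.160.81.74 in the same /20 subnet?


Mask: 255.255.240.0
23.160.83.252 AND mask = 23.160.80.0
23.160.81.74 AND mask = 23.160.80.0
Yes, same subnet (23.160.80.0)


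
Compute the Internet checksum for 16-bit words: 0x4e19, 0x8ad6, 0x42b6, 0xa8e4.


Sum all words (with carry folding):
+ 0x4e19 = 0x4e19
+ 0x8ad6 = 0xd8ef
+ 0x42b6 = 0x1ba6
+ 0xa8e4 = 0xc48a
One's complement: ~0xc48a
Checksum = 0x3b75


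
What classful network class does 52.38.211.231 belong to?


First octet: 52
Binary: 00110100
0xxxxxxx -> Class A (1-126)
Class A, default mask 255.0.0.0 (/8)


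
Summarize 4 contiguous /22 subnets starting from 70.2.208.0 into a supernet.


Original prefix: /22
Number of subnets: 4 = 2^2
New prefix = 22 - 2 = 20
Supernet: 70.2.208.0/20


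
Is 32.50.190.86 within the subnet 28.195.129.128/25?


Subnet network: 28.195.129.128
Test IP AND mask: 32.50.190.0
No, 32.50.190.86 is not in 28.195.129.128/25


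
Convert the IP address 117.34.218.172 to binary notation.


117 = 01110101
34 = 00100010
218 = 11011010
172 = 10101100
Binary: 01110101.00100010.11011010.10101100


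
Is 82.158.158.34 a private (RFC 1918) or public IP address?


RFC 1918 private ranges:
  10.0.0.0/8 (10.0.0.0 - 10.255.255.255)
  172.16.0.0/12 (172.16.0.0 - 172.31.255.255)
  192.168.0.0/16 (192.168.0.0 - 192.168.255.255)
Public (not in any RFC 1918 range)


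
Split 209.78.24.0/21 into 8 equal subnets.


New prefix = 21 + 3 = 24
Each subnet has 256 addresses
  209.78.24.0/24
  209.78.25.0/24
  209.78.26.0/24
  209.78.27.0/24
  209.78.28.0/24
  209.78.29.0/24
  209.78.30.0/24
  209.78.31.0/24
Subnets: 209.78.24.0/24, 209.78.25.0/24, 209.78.26.0/24, 209.78.27.0/24, 209.78.28.0/24, 209.78.29.0/24, 209.78.30.0/24, 209.78.31.0/24


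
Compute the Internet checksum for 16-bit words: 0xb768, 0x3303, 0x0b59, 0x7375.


Sum all words (with carry folding):
+ 0xb768 = 0xb768
+ 0x3303 = 0xea6b
+ 0x0b59 = 0xf5c4
+ 0x7375 = 0x693a
One's complement: ~0x693a
Checksum = 0x96c5


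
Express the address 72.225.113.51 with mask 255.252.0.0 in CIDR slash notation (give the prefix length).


Binary: 11111111.11111100.00000000.00000000
Count leading 1s
Prefix: /14


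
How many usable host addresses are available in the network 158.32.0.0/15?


Host bits = 32 - 15 = 17
Total addresses = 2^17 = 131072
Usable = total - 2 (network and broadcast)
Usable hosts: 131070


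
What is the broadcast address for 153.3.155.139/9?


Network: 153.0.0.0/9
Host bits = 23
Set all host bits to 1:
Broadcast: 153.127.255.255


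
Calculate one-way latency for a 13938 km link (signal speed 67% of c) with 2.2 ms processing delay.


Speed = 0.67 * 3e5 km/s = 201000 km/s
Propagation delay = 13938 / 201000 = 0.0693 s = 69.3433 ms
Processing delay = 2.2 ms
Total one-way latency = 71.5433 ms


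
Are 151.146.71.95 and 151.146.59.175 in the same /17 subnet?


Mask: 255.255.128.0
151.146.71.95 AND mask = 151.146.0.0
151.146.59.175 AND mask = 151.146.0.0
Yes, same subnet (151.146.0.0)


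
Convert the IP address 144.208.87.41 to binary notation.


144 = 10010000
208 = 11010000
87 = 01010111
41 = 00101001
Binary: 10010000.11010000.01010111.00101001


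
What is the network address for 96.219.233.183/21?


IP:   01100000.11011011.11101001.10110111
Mask: 11111111.11111111.11111000.00000000
AND operation:
Net:  01100000.11011011.11101000.00000000
Network: 96.219.232.0/21


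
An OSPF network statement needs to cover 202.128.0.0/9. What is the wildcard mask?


Subnet mask: 255.128.0.0
Wildcard = 255.255.255.255 - subnet mask
255 - 255 = 0
255 - 128 = 127
255 - 0 = 255
255 - 0 = 255
Wildcard: 0.127.255.255


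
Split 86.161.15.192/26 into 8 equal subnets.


New prefix = 26 + 3 = 29
Each subnet has 8 addresses
  86.161.15.192/29
  86.161.15.200/29
  86.161.15.208/29
  86.161.15.216/29
  86.161.15.224/29
  86.161.15.232/29
  86.161.15.240/29
  86.161.15.248/29
Subnets: 86.161.15.192/29, 86.161.15.200/29, 86.161.15.208/29, 86.161.15.216/29, 86.161.15.224/29, 86.161.15.232/29, 86.161.15.240/29, 86.161.15.248/29


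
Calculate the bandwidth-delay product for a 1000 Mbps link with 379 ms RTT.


BDP = bandwidth * RTT
= 1000 Mbps * 379 ms
= 1000 * 1e6 * 379 / 1000 bits
= 379000000 bits
= 47375000 bytes
= 46264.6484 KB
BDP = 379000000 bits (47375000 bytes)


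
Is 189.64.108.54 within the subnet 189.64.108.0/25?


Subnet network: 189.64.108.0
Test IP AND mask: 189.64.108.0
Yes, 189.64.108.54 is in 189.64.108.0/25


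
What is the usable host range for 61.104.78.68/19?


Network: 61.104.64.0
Broadcast: 61.104.95.255
First usable = network + 1
Last usable = broadcast - 1
Range: 61.104.64.1 to 61.104.95.254


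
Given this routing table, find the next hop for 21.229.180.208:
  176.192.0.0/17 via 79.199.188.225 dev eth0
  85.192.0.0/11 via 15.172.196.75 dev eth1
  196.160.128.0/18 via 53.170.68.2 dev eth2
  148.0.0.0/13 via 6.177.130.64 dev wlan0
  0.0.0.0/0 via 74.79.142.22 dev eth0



Longest prefix match for 21.229.180.208:
  /17 176.192.0.0: no
  /11 85.192.0.0: no
  /18 196.160.128.0: no
  /13 148.0.0.0: no
  /0 0.0.0.0: MATCH
Selected: next-hop 74.79.142.22 via eth0 (matched /0)


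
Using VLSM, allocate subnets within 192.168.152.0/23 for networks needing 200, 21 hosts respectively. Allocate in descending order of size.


200 hosts -> /24 (254 usable): 192.168.152.0/24
21 hosts -> /27 (30 usable): 192.168.153.0/27
Allocation: 192.168.152.0/24 (200 hosts, 254 usable); 192.168.153.0/27 (21 hosts, 30 usable)


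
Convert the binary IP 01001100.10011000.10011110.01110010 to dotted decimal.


01001100 = 76
10011000 = 152
10011110 = 158
01110010 = 114
IP: 76.152.158.114


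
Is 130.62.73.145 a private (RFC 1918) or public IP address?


RFC 1918 private ranges:
  10.0.0.0/8 (10.0.0.0 - 10.255.255.255)
  172.16.0.0/12 (172.16.0.0 - 172.31.255.255)
  192.168.0.0/16 (192.168.0.0 - 192.168.255.255)
Public (not in any RFC 1918 range)


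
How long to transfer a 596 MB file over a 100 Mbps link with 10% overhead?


Effective throughput = 100 * (1 - 10/100) = 90 Mbps
File size in Mb = 596 * 8 = 4768 Mb
Time = 4768 / 90
Time = 52.9778 seconds


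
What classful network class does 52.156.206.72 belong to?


First octet: 52
Binary: 00110100
0xxxxxxx -> Class A (1-126)
Class A, default mask 255.0.0.0 (/8)


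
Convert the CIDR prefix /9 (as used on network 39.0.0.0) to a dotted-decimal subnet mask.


/9 means 9 network bits, 23 host bits
Binary: 11111111100000000000000000000000
Mask: 255.128.0.0


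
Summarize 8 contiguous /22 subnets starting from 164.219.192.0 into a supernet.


Original prefix: /22
Number of subnets: 8 = 2^3
New prefix = 22 - 3 = 19
Supernet: 164.219.192.0/19


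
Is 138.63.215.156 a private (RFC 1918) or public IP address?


RFC 1918 private ranges:
  10.0.0.0/8 (10.0.0.0 - 10.255.255.255)
  172.16.0.0/12 (172.16.0.0 - 172.31.255.255)
  192.168.0.0/16 (192.168.0.0 - 192.168.255.255)
Public (not in any RFC 1918 range)


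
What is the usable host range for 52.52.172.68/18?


Network: 52.52.128.0
Broadcast: 52.52.191.255
First usable = network + 1
Last usable = broadcast - 1
Range: 52.52.128.1 to 52.52.191.254


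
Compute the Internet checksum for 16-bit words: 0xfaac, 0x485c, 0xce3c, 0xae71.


Sum all words (with carry folding):
+ 0xfaac = 0xfaac
+ 0x485c = 0x4309
+ 0xce3c = 0x1146
+ 0xae71 = 0xbfb7
One's complement: ~0xbfb7
Checksum = 0x4048


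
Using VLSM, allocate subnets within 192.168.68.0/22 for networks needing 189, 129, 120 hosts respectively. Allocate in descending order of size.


189 hosts -> /24 (254 usable): 192.168.68.0/24
129 hosts -> /24 (254 usable): 192.168.69.0/24
120 hosts -> /25 (126 usable): 192.168.70.0/25
Allocation: 192.168.68.0/24 (189 hosts, 254 usable); 192.168.69.0/24 (129 hosts, 254 usable); 192.168.70.0/25 (120 hosts, 126 usable)
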